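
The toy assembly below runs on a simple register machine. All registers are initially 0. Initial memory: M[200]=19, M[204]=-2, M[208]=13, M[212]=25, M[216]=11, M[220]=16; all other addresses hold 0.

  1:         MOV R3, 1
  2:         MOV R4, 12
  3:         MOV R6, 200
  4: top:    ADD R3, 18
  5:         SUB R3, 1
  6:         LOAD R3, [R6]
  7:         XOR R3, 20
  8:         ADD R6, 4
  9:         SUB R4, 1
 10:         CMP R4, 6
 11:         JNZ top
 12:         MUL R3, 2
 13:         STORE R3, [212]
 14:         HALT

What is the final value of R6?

MOV R3, 1 → R3=1
MOV R4, 12 → R4=12
MOV R6, 200 → R6=200
ADD R3, 18 → R3=1+18=19
SUB R3, 1 → R3=19-1=18
LOAD R3, [R6] → R3=M[200]=19
XOR R3, 20 → R3=19^20=7
ADD R6, 4 → R6=200+4=204
SUB R4, 1 → R4=12-1=11
CMP R4, 6  (cmp 11,6)
JNZ top: taken
ADD R3, 18 → R3=7+18=25
SUB R3, 1 → R3=25-1=24
LOAD R3, [R6] → R3=M[204]=-2
XOR R3, 20 → R3=(-2)^20=-22
ADD R6, 4 → R6=204+4=208
SUB R4, 1 → R4=11-1=10
CMP R4, 6  (cmp 10,6)
JNZ top: taken
ADD R3, 18 → R3=(-22)+18=-4
SUB R3, 1 → R3=(-4)-1=-5
LOAD R3, [R6] → R3=M[208]=13
XOR R3, 20 → R3=13^20=25
ADD R6, 4 → R6=208+4=212
SUB R4, 1 → R4=10-1=9
CMP R4, 6  (cmp 9,6)
JNZ top: taken
ADD R3, 18 → R3=25+18=43
SUB R3, 1 → R3=43-1=42
LOAD R3, [R6] → R3=M[212]=25
XOR R3, 20 → R3=25^20=13
ADD R6, 4 → R6=212+4=216
SUB R4, 1 → R4=9-1=8
CMP R4, 6  (cmp 8,6)
JNZ top: taken
ADD R3, 18 → R3=13+18=31
SUB R3, 1 → R3=31-1=30
LOAD R3, [R6] → R3=M[216]=11
XOR R3, 20 → R3=11^20=31
ADD R6, 4 → R6=216+4=220
SUB R4, 1 → R4=8-1=7
CMP R4, 6  (cmp 7,6)
JNZ top: taken
ADD R3, 18 → R3=31+18=49
SUB R3, 1 → R3=49-1=48
LOAD R3, [R6] → R3=M[220]=16
XOR R3, 20 → R3=16^20=4
ADD R6, 4 → R6=220+4=224
SUB R4, 1 → R4=7-1=6
CMP R4, 6  (cmp 6,6)
JNZ top: not taken
MUL R3, 2 → R3=4*2=8
STORE R3, [212] → M[212]=8
halt.

224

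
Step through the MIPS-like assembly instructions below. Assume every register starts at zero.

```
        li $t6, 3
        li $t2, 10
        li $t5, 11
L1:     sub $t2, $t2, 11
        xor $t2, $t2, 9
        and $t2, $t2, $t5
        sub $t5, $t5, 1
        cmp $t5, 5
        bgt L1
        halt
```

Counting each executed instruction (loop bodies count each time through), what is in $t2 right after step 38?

li $t6, 3 → $t6=3
li $t2, 10 → $t2=10
li $t5, 11 → $t5=11
sub $t2, $t2, 11 → $t2=10-11=-1
xor $t2, $t2, 9 → $t2=(-1)^9=-10
and $t2, $t2, $t5 → $t2=(-10)&11=2
sub $t5, $t5, 1 → $t5=11-1=10
cmp $t5, 5  (cmp 10,5)
bgt L1: taken
sub $t2, $t2, 11 → $t2=2-11=-9
xor $t2, $t2, 9 → $t2=(-9)^9=-2
and $t2, $t2, $t5 → $t2=(-2)&10=10
sub $t5, $t5, 1 → $t5=10-1=9
cmp $t5, 5  (cmp 9,5)
bgt L1: taken
sub $t2, $t2, 11 → $t2=10-11=-1
xor $t2, $t2, 9 → $t2=(-1)^9=-10
and $t2, $t2, $t5 → $t2=(-10)&9=0
sub $t5, $t5, 1 → $t5=9-1=8
cmp $t5, 5  (cmp 8,5)
bgt L1: taken
sub $t2, $t2, 11 → $t2=0-11=-11
xor $t2, $t2, 9 → $t2=(-11)^9=-4
and $t2, $t2, $t5 → $t2=(-4)&8=8
sub $t5, $t5, 1 → $t5=8-1=7
cmp $t5, 5  (cmp 7,5)
bgt L1: taken
sub $t2, $t2, 11 → $t2=8-11=-3
xor $t2, $t2, 9 → $t2=(-3)^9=-12
and $t2, $t2, $t5 → $t2=(-12)&7=4
sub $t5, $t5, 1 → $t5=7-1=6
cmp $t5, 5  (cmp 6,5)
bgt L1: taken
sub $t2, $t2, 11 → $t2=4-11=-7
xor $t2, $t2, 9 → $t2=(-7)^9=-16
and $t2, $t2, $t5 → $t2=(-16)&6=0
sub $t5, $t5, 1 → $t5=6-1=5
cmp $t5, 5  (cmp 5,5)
After step 38: $t2 = 0.

0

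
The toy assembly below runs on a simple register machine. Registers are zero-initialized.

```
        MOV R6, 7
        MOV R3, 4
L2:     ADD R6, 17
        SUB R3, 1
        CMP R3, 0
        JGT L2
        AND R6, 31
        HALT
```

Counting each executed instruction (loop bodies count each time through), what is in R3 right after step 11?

2

R6=7
R3=4
R6=7+17=24
R3=4-1=3
CMP R3, 0  (cmp 3,0)
JGT L2: taken
R6=24+17=41
R3=3-1=2
CMP R3, 0  (cmp 2,0)
JGT L2: taken
R6=41+17=58
After step 11: R3 = 2.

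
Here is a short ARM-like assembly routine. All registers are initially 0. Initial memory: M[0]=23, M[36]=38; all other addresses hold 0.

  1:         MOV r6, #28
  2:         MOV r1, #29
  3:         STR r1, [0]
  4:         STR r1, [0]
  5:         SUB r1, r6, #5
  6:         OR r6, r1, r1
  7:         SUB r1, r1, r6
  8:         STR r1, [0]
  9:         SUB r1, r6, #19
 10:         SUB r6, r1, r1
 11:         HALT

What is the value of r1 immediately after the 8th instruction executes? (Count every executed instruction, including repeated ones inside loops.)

0

after MOV r6, #28: r6=28
after MOV r1, #29: r1=29
STR r1, [0] → M[0]=29
STR r1, [0] → M[0]=29
after SUB r1, r6, #5: r1=28-5=23
after OR r6, r1, r1: r6=23|23=23
after SUB r1, r1, r6: r1=23-23=0
STR r1, [0] → M[0]=0
After step 8: r1 = 0.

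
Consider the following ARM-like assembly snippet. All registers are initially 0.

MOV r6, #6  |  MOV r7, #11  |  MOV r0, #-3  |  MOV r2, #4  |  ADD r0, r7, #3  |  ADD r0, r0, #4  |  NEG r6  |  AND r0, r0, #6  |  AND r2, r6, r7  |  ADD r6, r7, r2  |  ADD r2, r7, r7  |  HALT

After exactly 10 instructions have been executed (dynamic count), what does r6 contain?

r6=6
r7=11
r0=-3
r2=4
r0=11+3=14
r0=14+4=18
r6=-(6)=-6
r0=18&6=2
r2=(-6)&11=10
r6=11+10=21
After step 10: r6 = 21.

21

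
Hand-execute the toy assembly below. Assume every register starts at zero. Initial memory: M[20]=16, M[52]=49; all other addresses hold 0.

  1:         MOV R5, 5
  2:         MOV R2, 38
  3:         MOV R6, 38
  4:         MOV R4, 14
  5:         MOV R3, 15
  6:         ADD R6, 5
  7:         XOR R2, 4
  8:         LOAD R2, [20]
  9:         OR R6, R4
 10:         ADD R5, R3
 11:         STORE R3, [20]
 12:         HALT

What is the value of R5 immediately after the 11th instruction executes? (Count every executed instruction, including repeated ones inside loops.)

20

R5=5
R2=38
R6=38
R4=14
R3=15
R6=38+5=43
R2=38^4=34
R2=M[20]=16
R6=43|14=47
R5=5+15=20
STORE R3, [20] → M[20]=15
After step 11: R5 = 20.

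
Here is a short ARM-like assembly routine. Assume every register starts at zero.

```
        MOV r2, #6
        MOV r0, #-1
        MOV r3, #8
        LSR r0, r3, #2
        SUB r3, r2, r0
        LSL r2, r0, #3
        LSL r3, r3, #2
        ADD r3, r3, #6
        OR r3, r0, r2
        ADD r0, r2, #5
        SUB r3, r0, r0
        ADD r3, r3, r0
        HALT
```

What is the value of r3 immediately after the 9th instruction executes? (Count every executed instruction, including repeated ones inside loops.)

18

MOV r2, #6 → r2=6
MOV r0, #-1 → r0=-1
MOV r3, #8 → r3=8
LSR r0, r3, #2 → r0=8>>2=2
SUB r3, r2, r0 → r3=6-2=4
LSL r2, r0, #3 → r2=2<<3=16
LSL r3, r3, #2 → r3=4<<2=16
ADD r3, r3, #6 → r3=16+6=22
OR r3, r0, r2 → r3=2|16=18
After step 9: r3 = 18.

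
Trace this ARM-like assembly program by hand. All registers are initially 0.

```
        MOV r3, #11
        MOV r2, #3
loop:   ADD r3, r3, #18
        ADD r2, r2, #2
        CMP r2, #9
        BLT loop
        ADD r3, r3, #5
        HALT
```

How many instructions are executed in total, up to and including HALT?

MOV r3, #11 → r3=11
MOV r2, #3 → r2=3
ADD r3, r3, #18 → r3=11+18=29
ADD r2, r2, #2 → r2=3+2=5
CMP r2, #9  (cmp 5,9)
BLT loop: taken
ADD r3, r3, #18 → r3=29+18=47
ADD r2, r2, #2 → r2=5+2=7
CMP r2, #9  (cmp 7,9)
BLT loop: taken
ADD r3, r3, #18 → r3=47+18=65
ADD r2, r2, #2 → r2=7+2=9
CMP r2, #9  (cmp 9,9)
BLT loop: not taken
ADD r3, r3, #5 → r3=65+5=70
halt.
Total executed instructions: 16.

16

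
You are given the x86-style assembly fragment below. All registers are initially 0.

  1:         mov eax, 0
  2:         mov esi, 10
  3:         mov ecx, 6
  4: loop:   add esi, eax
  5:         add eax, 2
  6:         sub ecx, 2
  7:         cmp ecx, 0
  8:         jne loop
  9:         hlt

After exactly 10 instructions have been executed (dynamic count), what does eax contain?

4

eax=0
esi=10
ecx=6
esi=10+0=10
eax=0+2=2
ecx=6-2=4
cmp ecx, 0  (cmp 4,0)
jne loop: taken
esi=10+2=12
eax=2+2=4
After step 10: eax = 4.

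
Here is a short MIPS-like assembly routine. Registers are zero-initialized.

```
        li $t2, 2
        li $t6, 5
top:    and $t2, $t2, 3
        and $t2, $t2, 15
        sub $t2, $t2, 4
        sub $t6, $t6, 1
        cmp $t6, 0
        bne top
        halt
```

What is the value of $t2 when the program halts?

after li $t2, 2: $t2=2
after li $t6, 5: $t6=5
after and $t2, $t2, 3: $t2=2&3=2
after and $t2, $t2, 15: $t2=2&15=2
after sub $t2, $t2, 4: $t2=2-4=-2
after sub $t6, $t6, 1: $t6=5-1=4
cmp $t6, 0  (cmp 4,0)
bne top: taken
after and $t2, $t2, 3: $t2=(-2)&3=2
after and $t2, $t2, 15: $t2=2&15=2
after sub $t2, $t2, 4: $t2=2-4=-2
after sub $t6, $t6, 1: $t6=4-1=3
cmp $t6, 0  (cmp 3,0)
bne top: taken
after and $t2, $t2, 3: $t2=(-2)&3=2
after and $t2, $t2, 15: $t2=2&15=2
after sub $t2, $t2, 4: $t2=2-4=-2
after sub $t6, $t6, 1: $t6=3-1=2
cmp $t6, 0  (cmp 2,0)
bne top: taken
after and $t2, $t2, 3: $t2=(-2)&3=2
after and $t2, $t2, 15: $t2=2&15=2
after sub $t2, $t2, 4: $t2=2-4=-2
after sub $t6, $t6, 1: $t6=2-1=1
cmp $t6, 0  (cmp 1,0)
bne top: taken
after and $t2, $t2, 3: $t2=(-2)&3=2
after and $t2, $t2, 15: $t2=2&15=2
after sub $t2, $t2, 4: $t2=2-4=-2
after sub $t6, $t6, 1: $t6=1-1=0
cmp $t6, 0  (cmp 0,0)
bne top: not taken
halt.

-2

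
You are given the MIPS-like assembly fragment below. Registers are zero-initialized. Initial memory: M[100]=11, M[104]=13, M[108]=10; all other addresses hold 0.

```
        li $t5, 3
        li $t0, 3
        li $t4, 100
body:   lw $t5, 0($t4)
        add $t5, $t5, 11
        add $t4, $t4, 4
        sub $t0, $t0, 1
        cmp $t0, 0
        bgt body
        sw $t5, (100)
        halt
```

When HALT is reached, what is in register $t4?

after li $t5, 3: $t5=3
after li $t0, 3: $t0=3
after li $t4, 100: $t4=100
after lw $t5, 0($t4): $t5=M[100]=11
after add $t5, $t5, 11: $t5=11+11=22
after add $t4, $t4, 4: $t4=100+4=104
after sub $t0, $t0, 1: $t0=3-1=2
cmp $t0, 0  (cmp 2,0)
bgt body: taken
after lw $t5, 0($t4): $t5=M[104]=13
after add $t5, $t5, 11: $t5=13+11=24
after add $t4, $t4, 4: $t4=104+4=108
after sub $t0, $t0, 1: $t0=2-1=1
cmp $t0, 0  (cmp 1,0)
bgt body: taken
after lw $t5, 0($t4): $t5=M[108]=10
after add $t5, $t5, 11: $t5=10+11=21
after add $t4, $t4, 4: $t4=108+4=112
after sub $t0, $t0, 1: $t0=1-1=0
cmp $t0, 0  (cmp 0,0)
bgt body: not taken
sw $t5, (100) → M[100]=21
halt.

112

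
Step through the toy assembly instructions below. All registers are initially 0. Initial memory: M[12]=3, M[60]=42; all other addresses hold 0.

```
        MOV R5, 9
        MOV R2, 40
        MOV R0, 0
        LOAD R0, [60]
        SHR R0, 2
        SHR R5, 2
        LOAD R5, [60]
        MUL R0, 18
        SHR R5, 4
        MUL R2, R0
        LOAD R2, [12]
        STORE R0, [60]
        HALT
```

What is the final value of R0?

R5=9
R2=40
R0=0
R0=M[60]=42
R0=42>>2=10
R5=9>>2=2
R5=M[60]=42
R0=10*18=180
R5=42>>4=2
R2=40*180=7200
R2=M[12]=3
STORE R0, [60] → M[60]=180
halt.

180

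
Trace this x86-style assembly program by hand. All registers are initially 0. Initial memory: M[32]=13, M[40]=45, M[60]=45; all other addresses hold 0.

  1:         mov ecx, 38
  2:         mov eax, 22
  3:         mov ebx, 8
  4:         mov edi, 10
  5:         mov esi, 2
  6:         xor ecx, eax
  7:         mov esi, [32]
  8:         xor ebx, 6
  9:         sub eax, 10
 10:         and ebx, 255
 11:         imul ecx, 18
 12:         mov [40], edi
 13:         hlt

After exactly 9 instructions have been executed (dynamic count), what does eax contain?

12

mov ecx, 38 → ecx=38
mov eax, 22 → eax=22
mov ebx, 8 → ebx=8
mov edi, 10 → edi=10
mov esi, 2 → esi=2
xor ecx, eax → ecx=38^22=48
mov esi, [32] → esi=M[32]=13
xor ebx, 6 → ebx=8^6=14
sub eax, 10 → eax=22-10=12
After step 9: eax = 12.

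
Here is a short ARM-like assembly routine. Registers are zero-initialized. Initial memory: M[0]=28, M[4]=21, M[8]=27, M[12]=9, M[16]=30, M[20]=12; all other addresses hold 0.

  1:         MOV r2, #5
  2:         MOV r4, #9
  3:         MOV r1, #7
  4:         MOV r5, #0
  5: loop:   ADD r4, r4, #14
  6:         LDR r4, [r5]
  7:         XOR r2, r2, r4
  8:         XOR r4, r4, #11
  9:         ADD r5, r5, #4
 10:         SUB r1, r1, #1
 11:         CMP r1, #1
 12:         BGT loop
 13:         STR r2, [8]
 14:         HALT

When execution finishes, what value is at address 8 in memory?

12

after MOV r2, #5: r2=5
after MOV r4, #9: r4=9
after MOV r1, #7: r1=7
after MOV r5, #0: r5=0
after ADD r4, r4, #14: r4=9+14=23
after LDR r4, [r5]: r4=M[0]=28
after XOR r2, r2, r4: r2=5^28=25
after XOR r4, r4, #11: r4=28^11=23
after ADD r5, r5, #4: r5=0+4=4
after SUB r1, r1, #1: r1=7-1=6
CMP r1, #1  (cmp 6,1)
BGT loop: taken
after ADD r4, r4, #14: r4=23+14=37
after LDR r4, [r5]: r4=M[4]=21
after XOR r2, r2, r4: r2=25^21=12
after XOR r4, r4, #11: r4=21^11=30
after ADD r5, r5, #4: r5=4+4=8
after SUB r1, r1, #1: r1=6-1=5
CMP r1, #1  (cmp 5,1)
BGT loop: taken
after ADD r4, r4, #14: r4=30+14=44
after LDR r4, [r5]: r4=M[8]=27
after XOR r2, r2, r4: r2=12^27=23
after XOR r4, r4, #11: r4=27^11=16
after ADD r5, r5, #4: r5=8+4=12
after SUB r1, r1, #1: r1=5-1=4
CMP r1, #1  (cmp 4,1)
BGT loop: taken
after ADD r4, r4, #14: r4=16+14=30
after LDR r4, [r5]: r4=M[12]=9
after XOR r2, r2, r4: r2=23^9=30
after XOR r4, r4, #11: r4=9^11=2
after ADD r5, r5, #4: r5=12+4=16
after SUB r1, r1, #1: r1=4-1=3
CMP r1, #1  (cmp 3,1)
BGT loop: taken
after ADD r4, r4, #14: r4=2+14=16
after LDR r4, [r5]: r4=M[16]=30
after XOR r2, r2, r4: r2=30^30=0
after XOR r4, r4, #11: r4=30^11=21
after ADD r5, r5, #4: r5=16+4=20
after SUB r1, r1, #1: r1=3-1=2
CMP r1, #1  (cmp 2,1)
BGT loop: taken
after ADD r4, r4, #14: r4=21+14=35
after LDR r4, [r5]: r4=M[20]=12
after XOR r2, r2, r4: r2=0^12=12
after XOR r4, r4, #11: r4=12^11=7
after ADD r5, r5, #4: r5=20+4=24
after SUB r1, r1, #1: r1=2-1=1
CMP r1, #1  (cmp 1,1)
BGT loop: not taken
STR r2, [8] → M[8]=12
halt.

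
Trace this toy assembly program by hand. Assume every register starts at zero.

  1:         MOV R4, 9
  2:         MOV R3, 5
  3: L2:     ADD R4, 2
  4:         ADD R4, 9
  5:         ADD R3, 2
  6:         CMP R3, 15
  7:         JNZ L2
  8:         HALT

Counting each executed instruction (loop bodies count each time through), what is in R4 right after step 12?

31

MOV R4, 9 → R4=9
MOV R3, 5 → R3=5
ADD R4, 2 → R4=9+2=11
ADD R4, 9 → R4=11+9=20
ADD R3, 2 → R3=5+2=7
CMP R3, 15  (cmp 7,15)
JNZ L2: taken
ADD R4, 2 → R4=20+2=22
ADD R4, 9 → R4=22+9=31
ADD R3, 2 → R3=7+2=9
CMP R3, 15  (cmp 9,15)
JNZ L2: taken
After step 12: R4 = 31.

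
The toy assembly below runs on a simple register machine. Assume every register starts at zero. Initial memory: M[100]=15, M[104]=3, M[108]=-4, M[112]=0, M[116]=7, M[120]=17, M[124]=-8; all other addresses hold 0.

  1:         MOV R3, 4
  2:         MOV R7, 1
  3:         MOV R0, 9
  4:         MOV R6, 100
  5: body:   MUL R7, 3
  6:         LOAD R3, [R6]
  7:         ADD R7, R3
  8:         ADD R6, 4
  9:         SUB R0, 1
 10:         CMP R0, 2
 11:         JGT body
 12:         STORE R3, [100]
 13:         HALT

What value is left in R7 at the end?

13633

MOV R3, 4 → R3=4
MOV R7, 1 → R7=1
MOV R0, 9 → R0=9
MOV R6, 100 → R6=100
MUL R7, 3 → R7=1*3=3
LOAD R3, [R6] → R3=M[100]=15
ADD R7, R3 → R7=3+15=18
ADD R6, 4 → R6=100+4=104
SUB R0, 1 → R0=9-1=8
CMP R0, 2  (cmp 8,2)
JGT body: taken
MUL R7, 3 → R7=18*3=54
LOAD R3, [R6] → R3=M[104]=3
ADD R7, R3 → R7=54+3=57
ADD R6, 4 → R6=104+4=108
SUB R0, 1 → R0=8-1=7
CMP R0, 2  (cmp 7,2)
JGT body: taken
MUL R7, 3 → R7=57*3=171
LOAD R3, [R6] → R3=M[108]=-4
ADD R7, R3 → R7=171+(-4)=167
ADD R6, 4 → R6=108+4=112
SUB R0, 1 → R0=7-1=6
CMP R0, 2  (cmp 6,2)
JGT body: taken
MUL R7, 3 → R7=167*3=501
LOAD R3, [R6] → R3=M[112]=0
ADD R7, R3 → R7=501+0=501
ADD R6, 4 → R6=112+4=116
SUB R0, 1 → R0=6-1=5
CMP R0, 2  (cmp 5,2)
JGT body: taken
MUL R7, 3 → R7=501*3=1503
LOAD R3, [R6] → R3=M[116]=7
ADD R7, R3 → R7=1503+7=1510
ADD R6, 4 → R6=116+4=120
SUB R0, 1 → R0=5-1=4
CMP R0, 2  (cmp 4,2)
JGT body: taken
MUL R7, 3 → R7=1510*3=4530
LOAD R3, [R6] → R3=M[120]=17
ADD R7, R3 → R7=4530+17=4547
ADD R6, 4 → R6=120+4=124
SUB R0, 1 → R0=4-1=3
CMP R0, 2  (cmp 3,2)
JGT body: taken
MUL R7, 3 → R7=4547*3=13641
LOAD R3, [R6] → R3=M[124]=-8
ADD R7, R3 → R7=13641+(-8)=13633
ADD R6, 4 → R6=124+4=128
SUB R0, 1 → R0=3-1=2
CMP R0, 2  (cmp 2,2)
JGT body: not taken
STORE R3, [100] → M[100]=-8
halt.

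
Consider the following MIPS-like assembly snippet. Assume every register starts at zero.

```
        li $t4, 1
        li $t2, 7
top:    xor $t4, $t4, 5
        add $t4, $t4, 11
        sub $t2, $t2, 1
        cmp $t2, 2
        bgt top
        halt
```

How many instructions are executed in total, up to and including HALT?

28

after li $t4, 1: $t4=1
after li $t2, 7: $t2=7
after xor $t4, $t4, 5: $t4=1^5=4
after add $t4, $t4, 11: $t4=4+11=15
after sub $t2, $t2, 1: $t2=7-1=6
cmp $t2, 2  (cmp 6,2)
bgt top: taken
after xor $t4, $t4, 5: $t4=15^5=10
after add $t4, $t4, 11: $t4=10+11=21
after sub $t2, $t2, 1: $t2=6-1=5
cmp $t2, 2  (cmp 5,2)
bgt top: taken
after xor $t4, $t4, 5: $t4=21^5=16
after add $t4, $t4, 11: $t4=16+11=27
after sub $t2, $t2, 1: $t2=5-1=4
cmp $t2, 2  (cmp 4,2)
bgt top: taken
after xor $t4, $t4, 5: $t4=27^5=30
after add $t4, $t4, 11: $t4=30+11=41
after sub $t2, $t2, 1: $t2=4-1=3
cmp $t2, 2  (cmp 3,2)
bgt top: taken
after xor $t4, $t4, 5: $t4=41^5=44
after add $t4, $t4, 11: $t4=44+11=55
after sub $t2, $t2, 1: $t2=3-1=2
cmp $t2, 2  (cmp 2,2)
bgt top: not taken
halt.
Total executed instructions: 28.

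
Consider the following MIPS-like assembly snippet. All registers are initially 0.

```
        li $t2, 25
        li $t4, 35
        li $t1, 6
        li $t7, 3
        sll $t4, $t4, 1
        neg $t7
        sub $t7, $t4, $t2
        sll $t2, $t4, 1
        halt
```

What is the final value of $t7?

li $t2, 25 → $t2=25
li $t4, 35 → $t4=35
li $t1, 6 → $t1=6
li $t7, 3 → $t7=3
sll $t4, $t4, 1 → $t4=35<<1=70
neg $t7 → $t7=-(3)=-3
sub $t7, $t4, $t2 → $t7=70-25=45
sll $t2, $t4, 1 → $t2=70<<1=140
halt.

45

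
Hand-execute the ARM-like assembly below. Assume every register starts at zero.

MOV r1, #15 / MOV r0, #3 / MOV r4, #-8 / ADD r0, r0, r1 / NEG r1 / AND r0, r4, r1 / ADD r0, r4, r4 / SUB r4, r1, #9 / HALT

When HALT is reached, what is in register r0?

-16

MOV r1, #15 → r1=15
MOV r0, #3 → r0=3
MOV r4, #-8 → r4=-8
ADD r0, r0, r1 → r0=3+15=18
NEG r1 → r1=-(15)=-15
AND r0, r4, r1 → r0=(-8)&(-15)=-16
ADD r0, r4, r4 → r0=(-8)+(-8)=-16
SUB r4, r1, #9 → r4=(-15)-9=-24
halt.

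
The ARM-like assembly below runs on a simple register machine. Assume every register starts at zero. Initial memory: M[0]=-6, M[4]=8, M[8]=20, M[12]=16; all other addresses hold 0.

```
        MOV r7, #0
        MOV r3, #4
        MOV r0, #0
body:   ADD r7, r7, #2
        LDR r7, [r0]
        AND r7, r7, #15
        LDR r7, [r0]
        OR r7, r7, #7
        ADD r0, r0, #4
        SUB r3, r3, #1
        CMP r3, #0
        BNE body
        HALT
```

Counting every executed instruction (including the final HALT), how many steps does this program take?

r7=0
r3=4
r0=0
r7=0+2=2
r7=M[0]=-6
r7=(-6)&15=10
r7=M[0]=-6
r7=(-6)|7=-1
r0=0+4=4
r3=4-1=3
CMP r3, #0  (cmp 3,0)
BNE body: taken
r7=(-1)+2=1
r7=M[4]=8
r7=8&15=8
r7=M[4]=8
r7=8|7=15
r0=4+4=8
r3=3-1=2
CMP r3, #0  (cmp 2,0)
BNE body: taken
r7=15+2=17
r7=M[8]=20
r7=20&15=4
r7=M[8]=20
r7=20|7=23
r0=8+4=12
r3=2-1=1
CMP r3, #0  (cmp 1,0)
BNE body: taken
r7=23+2=25
r7=M[12]=16
r7=16&15=0
r7=M[12]=16
r7=16|7=23
r0=12+4=16
r3=1-1=0
CMP r3, #0  (cmp 0,0)
BNE body: not taken
halt.
Total executed instructions: 40.

40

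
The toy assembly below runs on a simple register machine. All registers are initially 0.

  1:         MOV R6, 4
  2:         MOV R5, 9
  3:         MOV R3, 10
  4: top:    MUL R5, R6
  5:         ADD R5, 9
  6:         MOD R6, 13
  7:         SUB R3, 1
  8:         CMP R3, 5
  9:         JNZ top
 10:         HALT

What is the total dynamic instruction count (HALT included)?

34

after MOV R6, 4: R6=4
after MOV R5, 9: R5=9
after MOV R3, 10: R3=10
after MUL R5, R6: R5=9*4=36
after ADD R5, 9: R5=36+9=45
after MOD R6, 13: R6=4%13=4
after SUB R3, 1: R3=10-1=9
CMP R3, 5  (cmp 9,5)
JNZ top: taken
after MUL R5, R6: R5=45*4=180
after ADD R5, 9: R5=180+9=189
after MOD R6, 13: R6=4%13=4
after SUB R3, 1: R3=9-1=8
CMP R3, 5  (cmp 8,5)
JNZ top: taken
after MUL R5, R6: R5=189*4=756
after ADD R5, 9: R5=756+9=765
after MOD R6, 13: R6=4%13=4
after SUB R3, 1: R3=8-1=7
CMP R3, 5  (cmp 7,5)
JNZ top: taken
after MUL R5, R6: R5=765*4=3060
after ADD R5, 9: R5=3060+9=3069
after MOD R6, 13: R6=4%13=4
after SUB R3, 1: R3=7-1=6
CMP R3, 5  (cmp 6,5)
JNZ top: taken
after MUL R5, R6: R5=3069*4=12276
after ADD R5, 9: R5=12276+9=12285
after MOD R6, 13: R6=4%13=4
after SUB R3, 1: R3=6-1=5
CMP R3, 5  (cmp 5,5)
JNZ top: not taken
halt.
Total executed instructions: 34.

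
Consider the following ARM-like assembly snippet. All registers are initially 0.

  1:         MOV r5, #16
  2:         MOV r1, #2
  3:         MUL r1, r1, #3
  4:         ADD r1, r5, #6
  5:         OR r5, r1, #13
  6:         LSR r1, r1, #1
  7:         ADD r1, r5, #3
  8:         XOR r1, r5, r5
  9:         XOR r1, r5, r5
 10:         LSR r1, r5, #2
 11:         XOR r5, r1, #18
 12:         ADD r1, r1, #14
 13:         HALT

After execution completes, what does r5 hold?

after MOV r5, #16: r5=16
after MOV r1, #2: r1=2
after MUL r1, r1, #3: r1=2*3=6
after ADD r1, r5, #6: r1=16+6=22
after OR r5, r1, #13: r5=22|13=31
after LSR r1, r1, #1: r1=22>>1=11
after ADD r1, r5, #3: r1=31+3=34
after XOR r1, r5, r5: r1=31^31=0
after XOR r1, r5, r5: r1=31^31=0
after LSR r1, r5, #2: r1=31>>2=7
after XOR r5, r1, #18: r5=7^18=21
after ADD r1, r1, #14: r1=7+14=21
halt.

21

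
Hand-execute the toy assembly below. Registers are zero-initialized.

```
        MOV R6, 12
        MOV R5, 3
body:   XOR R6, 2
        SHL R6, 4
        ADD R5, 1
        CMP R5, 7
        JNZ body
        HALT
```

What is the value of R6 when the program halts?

MOV R6, 12 → R6=12
MOV R5, 3 → R5=3
XOR R6, 2 → R6=12^2=14
SHL R6, 4 → R6=14<<4=224
ADD R5, 1 → R5=3+1=4
CMP R5, 7  (cmp 4,7)
JNZ body: taken
XOR R6, 2 → R6=224^2=226
SHL R6, 4 → R6=226<<4=3616
ADD R5, 1 → R5=4+1=5
CMP R5, 7  (cmp 5,7)
JNZ body: taken
XOR R6, 2 → R6=3616^2=3618
SHL R6, 4 → R6=3618<<4=57888
ADD R5, 1 → R5=5+1=6
CMP R5, 7  (cmp 6,7)
JNZ body: taken
XOR R6, 2 → R6=57888^2=57890
SHL R6, 4 → R6=57890<<4=926240
ADD R5, 1 → R5=6+1=7
CMP R5, 7  (cmp 7,7)
JNZ body: not taken
halt.

926240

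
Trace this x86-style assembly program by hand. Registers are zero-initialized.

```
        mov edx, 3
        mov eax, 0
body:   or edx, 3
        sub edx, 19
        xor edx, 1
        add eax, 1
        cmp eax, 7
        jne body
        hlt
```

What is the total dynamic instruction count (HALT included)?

45

mov edx, 3 → edx=3
mov eax, 0 → eax=0
or edx, 3 → edx=3|3=3
sub edx, 19 → edx=3-19=-16
xor edx, 1 → edx=(-16)^1=-15
add eax, 1 → eax=0+1=1
cmp eax, 7  (cmp 1,7)
jne body: taken
or edx, 3 → edx=(-15)|3=-13
sub edx, 19 → edx=(-13)-19=-32
xor edx, 1 → edx=(-32)^1=-31
add eax, 1 → eax=1+1=2
cmp eax, 7  (cmp 2,7)
jne body: taken
or edx, 3 → edx=(-31)|3=-29
sub edx, 19 → edx=(-29)-19=-48
xor edx, 1 → edx=(-48)^1=-47
add eax, 1 → eax=2+1=3
cmp eax, 7  (cmp 3,7)
jne body: taken
or edx, 3 → edx=(-47)|3=-45
sub edx, 19 → edx=(-45)-19=-64
xor edx, 1 → edx=(-64)^1=-63
add eax, 1 → eax=3+1=4
cmp eax, 7  (cmp 4,7)
jne body: taken
or edx, 3 → edx=(-63)|3=-61
sub edx, 19 → edx=(-61)-19=-80
xor edx, 1 → edx=(-80)^1=-79
add eax, 1 → eax=4+1=5
cmp eax, 7  (cmp 5,7)
jne body: taken
or edx, 3 → edx=(-79)|3=-77
sub edx, 19 → edx=(-77)-19=-96
xor edx, 1 → edx=(-96)^1=-95
add eax, 1 → eax=5+1=6
cmp eax, 7  (cmp 6,7)
jne body: taken
or edx, 3 → edx=(-95)|3=-93
sub edx, 19 → edx=(-93)-19=-112
xor edx, 1 → edx=(-112)^1=-111
add eax, 1 → eax=6+1=7
cmp eax, 7  (cmp 7,7)
jne body: not taken
halt.
Total executed instructions: 45.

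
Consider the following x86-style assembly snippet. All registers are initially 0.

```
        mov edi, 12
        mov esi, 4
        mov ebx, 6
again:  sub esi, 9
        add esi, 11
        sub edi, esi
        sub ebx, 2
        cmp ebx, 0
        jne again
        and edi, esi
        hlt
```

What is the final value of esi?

10

edi=12
esi=4
ebx=6
esi=4-9=-5
esi=(-5)+11=6
edi=12-6=6
ebx=6-2=4
cmp ebx, 0  (cmp 4,0)
jne again: taken
esi=6-9=-3
esi=(-3)+11=8
edi=6-8=-2
ebx=4-2=2
cmp ebx, 0  (cmp 2,0)
jne again: taken
esi=8-9=-1
esi=(-1)+11=10
edi=(-2)-10=-12
ebx=2-2=0
cmp ebx, 0  (cmp 0,0)
jne again: not taken
edi=(-12)&10=0
halt.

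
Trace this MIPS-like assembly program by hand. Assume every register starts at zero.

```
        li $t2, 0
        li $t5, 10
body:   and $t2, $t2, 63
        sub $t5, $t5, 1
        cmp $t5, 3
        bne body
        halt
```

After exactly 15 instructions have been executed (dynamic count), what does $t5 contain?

7

after li $t2, 0: $t2=0
after li $t5, 10: $t5=10
after and $t2, $t2, 63: $t2=0&63=0
after sub $t5, $t5, 1: $t5=10-1=9
cmp $t5, 3  (cmp 9,3)
bne body: taken
after and $t2, $t2, 63: $t2=0&63=0
after sub $t5, $t5, 1: $t5=9-1=8
cmp $t5, 3  (cmp 8,3)
bne body: taken
after and $t2, $t2, 63: $t2=0&63=0
after sub $t5, $t5, 1: $t5=8-1=7
cmp $t5, 3  (cmp 7,3)
bne body: taken
after and $t2, $t2, 63: $t2=0&63=0
After step 15: $t5 = 7.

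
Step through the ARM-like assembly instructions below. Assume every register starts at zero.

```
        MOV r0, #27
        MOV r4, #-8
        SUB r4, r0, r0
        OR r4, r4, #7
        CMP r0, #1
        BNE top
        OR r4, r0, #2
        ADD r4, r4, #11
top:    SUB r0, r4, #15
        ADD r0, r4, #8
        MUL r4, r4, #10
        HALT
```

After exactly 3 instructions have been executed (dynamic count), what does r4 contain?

after MOV r0, #27: r0=27
after MOV r4, #-8: r4=-8
after SUB r4, r0, r0: r4=27-27=0
After step 3: r4 = 0.

0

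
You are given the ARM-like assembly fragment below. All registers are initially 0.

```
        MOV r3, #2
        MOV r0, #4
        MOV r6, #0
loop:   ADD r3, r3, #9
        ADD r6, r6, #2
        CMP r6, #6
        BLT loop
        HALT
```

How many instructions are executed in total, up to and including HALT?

MOV r3, #2 → r3=2
MOV r0, #4 → r0=4
MOV r6, #0 → r6=0
ADD r3, r3, #9 → r3=2+9=11
ADD r6, r6, #2 → r6=0+2=2
CMP r6, #6  (cmp 2,6)
BLT loop: taken
ADD r3, r3, #9 → r3=11+9=20
ADD r6, r6, #2 → r6=2+2=4
CMP r6, #6  (cmp 4,6)
BLT loop: taken
ADD r3, r3, #9 → r3=20+9=29
ADD r6, r6, #2 → r6=4+2=6
CMP r6, #6  (cmp 6,6)
BLT loop: not taken
halt.
Total executed instructions: 16.

16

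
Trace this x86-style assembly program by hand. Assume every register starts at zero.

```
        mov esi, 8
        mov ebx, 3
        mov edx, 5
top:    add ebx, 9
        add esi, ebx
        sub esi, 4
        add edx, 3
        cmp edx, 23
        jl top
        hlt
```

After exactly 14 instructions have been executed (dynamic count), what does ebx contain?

esi=8
ebx=3
edx=5
ebx=3+9=12
esi=8+12=20
esi=20-4=16
edx=5+3=8
cmp edx, 23  (cmp 8,23)
jl top: taken
ebx=12+9=21
esi=16+21=37
esi=37-4=33
edx=8+3=11
cmp edx, 23  (cmp 11,23)
After step 14: ebx = 21.

21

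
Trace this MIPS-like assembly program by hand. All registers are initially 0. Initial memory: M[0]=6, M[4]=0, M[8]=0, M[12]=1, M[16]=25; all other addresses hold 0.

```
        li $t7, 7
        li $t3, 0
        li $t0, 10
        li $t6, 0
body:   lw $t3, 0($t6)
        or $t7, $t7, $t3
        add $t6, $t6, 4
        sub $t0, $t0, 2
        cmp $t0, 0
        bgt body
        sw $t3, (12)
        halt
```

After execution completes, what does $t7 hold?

31

$t7=7
$t3=0
$t0=10
$t6=0
$t3=M[0]=6
$t7=7|6=7
$t6=0+4=4
$t0=10-2=8
cmp $t0, 0  (cmp 8,0)
bgt body: taken
$t3=M[4]=0
$t7=7|0=7
$t6=4+4=8
$t0=8-2=6
cmp $t0, 0  (cmp 6,0)
bgt body: taken
$t3=M[8]=0
$t7=7|0=7
$t6=8+4=12
$t0=6-2=4
cmp $t0, 0  (cmp 4,0)
bgt body: taken
$t3=M[12]=1
$t7=7|1=7
$t6=12+4=16
$t0=4-2=2
cmp $t0, 0  (cmp 2,0)
bgt body: taken
$t3=M[16]=25
$t7=7|25=31
$t6=16+4=20
$t0=2-2=0
cmp $t0, 0  (cmp 0,0)
bgt body: not taken
sw $t3, (12) → M[12]=25
halt.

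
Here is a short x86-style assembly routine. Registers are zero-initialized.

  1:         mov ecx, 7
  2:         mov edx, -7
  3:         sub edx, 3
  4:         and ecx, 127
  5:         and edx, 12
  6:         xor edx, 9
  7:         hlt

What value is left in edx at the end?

13

mov ecx, 7 → ecx=7
mov edx, -7 → edx=-7
sub edx, 3 → edx=(-7)-3=-10
and ecx, 127 → ecx=7&127=7
and edx, 12 → edx=(-10)&12=4
xor edx, 9 → edx=4^9=13
halt.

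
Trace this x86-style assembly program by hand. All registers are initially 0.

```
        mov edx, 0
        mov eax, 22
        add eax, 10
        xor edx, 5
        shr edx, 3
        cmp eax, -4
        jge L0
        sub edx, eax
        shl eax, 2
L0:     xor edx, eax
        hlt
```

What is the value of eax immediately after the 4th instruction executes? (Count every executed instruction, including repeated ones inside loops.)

32

mov edx, 0 → edx=0
mov eax, 22 → eax=22
add eax, 10 → eax=22+10=32
xor edx, 5 → edx=0^5=5
After step 4: eax = 32.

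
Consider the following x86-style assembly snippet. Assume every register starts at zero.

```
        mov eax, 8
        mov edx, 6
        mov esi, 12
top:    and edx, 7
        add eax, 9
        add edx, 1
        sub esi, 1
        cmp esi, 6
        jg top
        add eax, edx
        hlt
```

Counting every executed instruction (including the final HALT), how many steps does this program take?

41

eax=8
edx=6
esi=12
edx=6&7=6
eax=8+9=17
edx=6+1=7
esi=12-1=11
cmp esi, 6  (cmp 11,6)
jg top: taken
edx=7&7=7
eax=17+9=26
edx=7+1=8
esi=11-1=10
cmp esi, 6  (cmp 10,6)
jg top: taken
edx=8&7=0
eax=26+9=35
edx=0+1=1
esi=10-1=9
cmp esi, 6  (cmp 9,6)
jg top: taken
edx=1&7=1
eax=35+9=44
edx=1+1=2
esi=9-1=8
cmp esi, 6  (cmp 8,6)
jg top: taken
edx=2&7=2
eax=44+9=53
edx=2+1=3
esi=8-1=7
cmp esi, 6  (cmp 7,6)
jg top: taken
edx=3&7=3
eax=53+9=62
edx=3+1=4
esi=7-1=6
cmp esi, 6  (cmp 6,6)
jg top: not taken
eax=62+4=66
halt.
Total executed instructions: 41.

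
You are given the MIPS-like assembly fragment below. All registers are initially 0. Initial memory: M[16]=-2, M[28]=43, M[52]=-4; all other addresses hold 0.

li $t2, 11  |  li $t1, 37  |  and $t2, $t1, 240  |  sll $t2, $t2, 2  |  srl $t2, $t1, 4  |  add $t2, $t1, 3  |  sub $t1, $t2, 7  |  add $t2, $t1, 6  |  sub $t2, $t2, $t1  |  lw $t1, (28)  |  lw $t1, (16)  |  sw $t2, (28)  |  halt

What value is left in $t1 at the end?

-2

after li $t2, 11: $t2=11
after li $t1, 37: $t1=37
after and $t2, $t1, 240: $t2=37&240=32
after sll $t2, $t2, 2: $t2=32<<2=128
after srl $t2, $t1, 4: $t2=37>>4=2
after add $t2, $t1, 3: $t2=37+3=40
after sub $t1, $t2, 7: $t1=40-7=33
after add $t2, $t1, 6: $t2=33+6=39
after sub $t2, $t2, $t1: $t2=39-33=6
after lw $t1, (28): $t1=M[28]=43
after lw $t1, (16): $t1=M[16]=-2
sw $t2, (28) → M[28]=6
halt.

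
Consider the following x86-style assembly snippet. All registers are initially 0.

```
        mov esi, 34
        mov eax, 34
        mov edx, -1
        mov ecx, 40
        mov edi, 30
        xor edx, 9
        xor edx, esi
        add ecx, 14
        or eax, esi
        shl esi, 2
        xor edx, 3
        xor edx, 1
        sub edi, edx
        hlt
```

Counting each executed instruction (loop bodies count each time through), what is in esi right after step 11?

mov esi, 34 → esi=34
mov eax, 34 → eax=34
mov edx, -1 → edx=-1
mov ecx, 40 → ecx=40
mov edi, 30 → edi=30
xor edx, 9 → edx=(-1)^9=-10
xor edx, esi → edx=(-10)^34=-44
add ecx, 14 → ecx=40+14=54
or eax, esi → eax=34|34=34
shl esi, 2 → esi=34<<2=136
xor edx, 3 → edx=(-44)^3=-41
After step 11: esi = 136.

136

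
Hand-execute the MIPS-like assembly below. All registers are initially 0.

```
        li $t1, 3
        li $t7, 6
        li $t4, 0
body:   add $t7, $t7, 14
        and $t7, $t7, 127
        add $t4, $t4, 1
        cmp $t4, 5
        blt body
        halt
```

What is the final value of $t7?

76

li $t1, 3 → $t1=3
li $t7, 6 → $t7=6
li $t4, 0 → $t4=0
add $t7, $t7, 14 → $t7=6+14=20
and $t7, $t7, 127 → $t7=20&127=20
add $t4, $t4, 1 → $t4=0+1=1
cmp $t4, 5  (cmp 1,5)
blt body: taken
add $t7, $t7, 14 → $t7=20+14=34
and $t7, $t7, 127 → $t7=34&127=34
add $t4, $t4, 1 → $t4=1+1=2
cmp $t4, 5  (cmp 2,5)
blt body: taken
add $t7, $t7, 14 → $t7=34+14=48
and $t7, $t7, 127 → $t7=48&127=48
add $t4, $t4, 1 → $t4=2+1=3
cmp $t4, 5  (cmp 3,5)
blt body: taken
add $t7, $t7, 14 → $t7=48+14=62
and $t7, $t7, 127 → $t7=62&127=62
add $t4, $t4, 1 → $t4=3+1=4
cmp $t4, 5  (cmp 4,5)
blt body: taken
add $t7, $t7, 14 → $t7=62+14=76
and $t7, $t7, 127 → $t7=76&127=76
add $t4, $t4, 1 → $t4=4+1=5
cmp $t4, 5  (cmp 5,5)
blt body: not taken
halt.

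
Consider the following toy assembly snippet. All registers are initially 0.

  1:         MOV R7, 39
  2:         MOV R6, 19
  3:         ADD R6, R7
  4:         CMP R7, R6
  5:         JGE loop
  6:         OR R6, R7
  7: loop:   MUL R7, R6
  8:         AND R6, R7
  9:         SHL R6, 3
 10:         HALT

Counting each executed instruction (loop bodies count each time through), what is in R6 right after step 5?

58

MOV R7, 39 → R7=39
MOV R6, 19 → R6=19
ADD R6, R7 → R6=19+39=58
CMP R7, R6  (cmp 39,58)
JGE loop: not taken
After step 5: R6 = 58.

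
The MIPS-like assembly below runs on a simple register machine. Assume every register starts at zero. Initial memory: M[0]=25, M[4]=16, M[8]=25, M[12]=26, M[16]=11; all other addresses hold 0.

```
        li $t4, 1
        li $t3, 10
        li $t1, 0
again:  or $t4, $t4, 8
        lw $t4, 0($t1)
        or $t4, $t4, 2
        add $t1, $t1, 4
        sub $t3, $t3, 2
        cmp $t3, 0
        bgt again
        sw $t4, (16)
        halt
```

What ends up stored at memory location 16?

11

$t4=1
$t3=10
$t1=0
$t4=1|8=9
$t4=M[0]=25
$t4=25|2=27
$t1=0+4=4
$t3=10-2=8
cmp $t3, 0  (cmp 8,0)
bgt again: taken
$t4=27|8=27
$t4=M[4]=16
$t4=16|2=18
$t1=4+4=8
$t3=8-2=6
cmp $t3, 0  (cmp 6,0)
bgt again: taken
$t4=18|8=26
$t4=M[8]=25
$t4=25|2=27
$t1=8+4=12
$t3=6-2=4
cmp $t3, 0  (cmp 4,0)
bgt again: taken
$t4=27|8=27
$t4=M[12]=26
$t4=26|2=26
$t1=12+4=16
$t3=4-2=2
cmp $t3, 0  (cmp 2,0)
bgt again: taken
$t4=26|8=26
$t4=M[16]=11
$t4=11|2=11
$t1=16+4=20
$t3=2-2=0
cmp $t3, 0  (cmp 0,0)
bgt again: not taken
sw $t4, (16) → M[16]=11
halt.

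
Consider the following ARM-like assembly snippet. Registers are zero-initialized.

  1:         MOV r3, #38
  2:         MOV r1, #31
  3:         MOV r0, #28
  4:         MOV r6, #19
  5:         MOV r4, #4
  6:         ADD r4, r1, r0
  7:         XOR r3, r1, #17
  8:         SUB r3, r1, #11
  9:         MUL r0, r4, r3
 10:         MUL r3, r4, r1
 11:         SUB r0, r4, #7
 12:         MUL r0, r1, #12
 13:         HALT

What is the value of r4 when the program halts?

59

after MOV r3, #38: r3=38
after MOV r1, #31: r1=31
after MOV r0, #28: r0=28
after MOV r6, #19: r6=19
after MOV r4, #4: r4=4
after ADD r4, r1, r0: r4=31+28=59
after XOR r3, r1, #17: r3=31^17=14
after SUB r3, r1, #11: r3=31-11=20
after MUL r0, r4, r3: r0=59*20=1180
after MUL r3, r4, r1: r3=59*31=1829
after SUB r0, r4, #7: r0=59-7=52
after MUL r0, r1, #12: r0=31*12=372
halt.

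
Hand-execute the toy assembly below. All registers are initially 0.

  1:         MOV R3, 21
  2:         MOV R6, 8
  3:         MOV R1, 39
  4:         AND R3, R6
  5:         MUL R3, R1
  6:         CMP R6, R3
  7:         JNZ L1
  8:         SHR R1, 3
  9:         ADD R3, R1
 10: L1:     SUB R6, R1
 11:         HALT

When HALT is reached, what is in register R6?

R3=21
R6=8
R1=39
R3=21&8=0
R3=0*39=0
CMP R6, R3  (cmp 8,0)
JNZ L1: taken
R6=8-39=-31
halt.

-31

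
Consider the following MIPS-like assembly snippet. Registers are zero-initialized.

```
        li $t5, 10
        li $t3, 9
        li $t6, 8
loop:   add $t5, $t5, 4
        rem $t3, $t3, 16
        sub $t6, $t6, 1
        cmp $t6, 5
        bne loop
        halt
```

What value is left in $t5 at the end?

after li $t5, 10: $t5=10
after li $t3, 9: $t3=9
after li $t6, 8: $t6=8
after add $t5, $t5, 4: $t5=10+4=14
after rem $t3, $t3, 16: $t3=9%16=9
after sub $t6, $t6, 1: $t6=8-1=7
cmp $t6, 5  (cmp 7,5)
bne loop: taken
after add $t5, $t5, 4: $t5=14+4=18
after rem $t3, $t3, 16: $t3=9%16=9
after sub $t6, $t6, 1: $t6=7-1=6
cmp $t6, 5  (cmp 6,5)
bne loop: taken
after add $t5, $t5, 4: $t5=18+4=22
after rem $t3, $t3, 16: $t3=9%16=9
after sub $t6, $t6, 1: $t6=6-1=5
cmp $t6, 5  (cmp 5,5)
bne loop: not taken
halt.

22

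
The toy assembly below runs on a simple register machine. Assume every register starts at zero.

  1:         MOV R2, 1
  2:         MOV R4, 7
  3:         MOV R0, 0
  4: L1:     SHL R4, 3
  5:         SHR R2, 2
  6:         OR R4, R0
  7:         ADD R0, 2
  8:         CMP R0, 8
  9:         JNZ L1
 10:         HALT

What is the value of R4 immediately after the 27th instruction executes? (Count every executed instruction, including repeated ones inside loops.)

MOV R2, 1 → R2=1
MOV R4, 7 → R4=7
MOV R0, 0 → R0=0
SHL R4, 3 → R4=7<<3=56
SHR R2, 2 → R2=1>>2=0
OR R4, R0 → R4=56|0=56
ADD R0, 2 → R0=0+2=2
CMP R0, 8  (cmp 2,8)
JNZ L1: taken
SHL R4, 3 → R4=56<<3=448
SHR R2, 2 → R2=0>>2=0
OR R4, R0 → R4=448|2=450
ADD R0, 2 → R0=2+2=4
CMP R0, 8  (cmp 4,8)
JNZ L1: taken
SHL R4, 3 → R4=450<<3=3600
SHR R2, 2 → R2=0>>2=0
OR R4, R0 → R4=3600|4=3604
ADD R0, 2 → R0=4+2=6
CMP R0, 8  (cmp 6,8)
JNZ L1: taken
SHL R4, 3 → R4=3604<<3=28832
SHR R2, 2 → R2=0>>2=0
OR R4, R0 → R4=28832|6=28838
ADD R0, 2 → R0=6+2=8
CMP R0, 8  (cmp 8,8)
JNZ L1: not taken
After step 27: R4 = 28838.

28838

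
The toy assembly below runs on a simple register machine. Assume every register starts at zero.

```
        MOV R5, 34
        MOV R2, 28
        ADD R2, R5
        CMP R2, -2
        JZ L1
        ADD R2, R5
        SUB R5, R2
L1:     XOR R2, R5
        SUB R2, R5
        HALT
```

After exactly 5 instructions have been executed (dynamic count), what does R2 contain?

62

MOV R5, 34 → R5=34
MOV R2, 28 → R2=28
ADD R2, R5 → R2=28+34=62
CMP R2, -2  (cmp 62,-2)
JZ L1: not taken
After step 5: R2 = 62.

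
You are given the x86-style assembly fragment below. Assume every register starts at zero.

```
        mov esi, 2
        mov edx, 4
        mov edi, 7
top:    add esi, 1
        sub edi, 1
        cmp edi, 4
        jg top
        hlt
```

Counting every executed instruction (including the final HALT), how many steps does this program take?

esi=2
edx=4
edi=7
esi=2+1=3
edi=7-1=6
cmp edi, 4  (cmp 6,4)
jg top: taken
esi=3+1=4
edi=6-1=5
cmp edi, 4  (cmp 5,4)
jg top: taken
esi=4+1=5
edi=5-1=4
cmp edi, 4  (cmp 4,4)
jg top: not taken
halt.
Total executed instructions: 16.

16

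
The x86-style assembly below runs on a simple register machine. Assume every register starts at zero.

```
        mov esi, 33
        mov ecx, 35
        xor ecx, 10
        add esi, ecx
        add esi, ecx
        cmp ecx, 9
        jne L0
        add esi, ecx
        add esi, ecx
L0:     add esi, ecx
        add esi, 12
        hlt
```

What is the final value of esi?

mov esi, 33 → esi=33
mov ecx, 35 → ecx=35
xor ecx, 10 → ecx=35^10=41
add esi, ecx → esi=33+41=74
add esi, ecx → esi=74+41=115
cmp ecx, 9  (cmp 41,9)
jne L0: taken
add esi, ecx → esi=115+41=156
add esi, 12 → esi=156+12=168
halt.

168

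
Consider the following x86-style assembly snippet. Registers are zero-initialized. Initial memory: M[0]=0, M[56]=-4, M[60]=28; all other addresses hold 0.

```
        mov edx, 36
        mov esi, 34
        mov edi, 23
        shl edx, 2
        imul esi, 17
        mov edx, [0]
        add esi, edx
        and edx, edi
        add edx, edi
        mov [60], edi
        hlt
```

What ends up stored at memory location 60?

after mov edx, 36: edx=36
after mov esi, 34: esi=34
after mov edi, 23: edi=23
after shl edx, 2: edx=36<<2=144
after imul esi, 17: esi=34*17=578
after mov edx, [0]: edx=M[0]=0
after add esi, edx: esi=578+0=578
after and edx, edi: edx=0&23=0
after add edx, edi: edx=0+23=23
mov [60], edi → M[60]=23
halt.

23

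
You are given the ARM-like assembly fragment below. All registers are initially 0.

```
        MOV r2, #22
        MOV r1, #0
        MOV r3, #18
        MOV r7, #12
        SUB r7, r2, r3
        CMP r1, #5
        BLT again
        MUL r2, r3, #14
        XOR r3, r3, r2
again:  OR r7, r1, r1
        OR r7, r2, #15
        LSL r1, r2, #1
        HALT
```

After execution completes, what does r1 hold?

after MOV r2, #22: r2=22
after MOV r1, #0: r1=0
after MOV r3, #18: r3=18
after MOV r7, #12: r7=12
after SUB r7, r2, r3: r7=22-18=4
CMP r1, #5  (cmp 0,5)
BLT again: taken
after OR r7, r1, r1: r7=0|0=0
after OR r7, r2, #15: r7=22|15=31
after LSL r1, r2, #1: r1=22<<1=44
halt.

44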